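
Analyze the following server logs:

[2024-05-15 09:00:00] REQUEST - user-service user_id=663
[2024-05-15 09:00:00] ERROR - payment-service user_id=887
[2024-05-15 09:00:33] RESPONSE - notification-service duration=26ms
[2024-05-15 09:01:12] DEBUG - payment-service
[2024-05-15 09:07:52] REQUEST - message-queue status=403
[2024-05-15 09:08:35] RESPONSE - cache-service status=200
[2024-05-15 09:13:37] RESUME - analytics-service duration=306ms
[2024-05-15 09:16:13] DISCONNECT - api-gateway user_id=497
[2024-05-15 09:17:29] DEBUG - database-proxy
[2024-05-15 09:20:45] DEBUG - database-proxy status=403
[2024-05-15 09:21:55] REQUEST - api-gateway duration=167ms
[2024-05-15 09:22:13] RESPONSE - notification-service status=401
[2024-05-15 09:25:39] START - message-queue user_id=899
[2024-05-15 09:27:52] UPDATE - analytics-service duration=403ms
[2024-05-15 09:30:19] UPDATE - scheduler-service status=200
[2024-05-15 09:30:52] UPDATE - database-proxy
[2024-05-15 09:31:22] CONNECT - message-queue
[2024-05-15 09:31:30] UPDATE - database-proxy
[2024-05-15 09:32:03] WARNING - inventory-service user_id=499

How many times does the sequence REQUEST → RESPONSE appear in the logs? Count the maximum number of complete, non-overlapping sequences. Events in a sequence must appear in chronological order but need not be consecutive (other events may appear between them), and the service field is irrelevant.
3

To count sequences:

1. Look for pattern: REQUEST → RESPONSE
2. Greedily scan the log in chronological order, matching each sequence element in turn (ignoring service)
3. Each time the full pattern completes, increment the count and restart matching from the next event
4. Complete non-overlapping sequences found: 3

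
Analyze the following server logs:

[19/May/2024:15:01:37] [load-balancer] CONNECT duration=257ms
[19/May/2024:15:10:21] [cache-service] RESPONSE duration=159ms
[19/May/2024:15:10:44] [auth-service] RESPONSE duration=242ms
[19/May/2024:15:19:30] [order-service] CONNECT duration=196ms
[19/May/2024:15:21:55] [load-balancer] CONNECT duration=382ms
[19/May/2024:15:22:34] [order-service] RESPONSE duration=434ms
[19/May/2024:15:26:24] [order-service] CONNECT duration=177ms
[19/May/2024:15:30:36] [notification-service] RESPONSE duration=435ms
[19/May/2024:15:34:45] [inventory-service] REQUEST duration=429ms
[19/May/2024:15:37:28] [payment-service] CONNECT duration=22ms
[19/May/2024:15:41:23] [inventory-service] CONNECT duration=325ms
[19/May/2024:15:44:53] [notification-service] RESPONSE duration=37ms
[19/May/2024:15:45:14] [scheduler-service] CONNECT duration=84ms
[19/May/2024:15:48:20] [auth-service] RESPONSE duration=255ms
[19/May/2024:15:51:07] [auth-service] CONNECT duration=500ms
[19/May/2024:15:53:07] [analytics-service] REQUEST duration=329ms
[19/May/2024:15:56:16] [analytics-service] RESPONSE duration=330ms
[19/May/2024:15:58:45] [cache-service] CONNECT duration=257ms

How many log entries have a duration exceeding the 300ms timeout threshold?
8

To count timeouts:

1. Threshold: 300ms
2. Extract duration from each log entry
3. Count entries where duration > 300
4. Timeout count: 8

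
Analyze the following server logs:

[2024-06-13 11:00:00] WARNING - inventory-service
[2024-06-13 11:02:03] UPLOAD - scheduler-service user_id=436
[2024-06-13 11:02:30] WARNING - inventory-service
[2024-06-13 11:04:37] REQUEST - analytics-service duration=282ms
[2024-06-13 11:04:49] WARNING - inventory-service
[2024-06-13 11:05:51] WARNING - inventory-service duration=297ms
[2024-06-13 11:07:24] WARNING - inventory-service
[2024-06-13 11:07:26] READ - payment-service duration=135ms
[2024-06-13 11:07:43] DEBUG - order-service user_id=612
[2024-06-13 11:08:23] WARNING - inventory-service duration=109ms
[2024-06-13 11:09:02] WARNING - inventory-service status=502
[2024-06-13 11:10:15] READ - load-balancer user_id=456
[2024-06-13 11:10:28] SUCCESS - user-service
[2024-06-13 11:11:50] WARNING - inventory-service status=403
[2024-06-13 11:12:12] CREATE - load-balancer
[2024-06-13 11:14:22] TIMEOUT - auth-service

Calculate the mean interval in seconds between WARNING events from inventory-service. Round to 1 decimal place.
101.4

To calculate average interval:

1. Find all WARNING events for inventory-service in order
2. Calculate time gaps between consecutive events
3. Compute mean of gaps: 710 / 7 = 101.4 seconds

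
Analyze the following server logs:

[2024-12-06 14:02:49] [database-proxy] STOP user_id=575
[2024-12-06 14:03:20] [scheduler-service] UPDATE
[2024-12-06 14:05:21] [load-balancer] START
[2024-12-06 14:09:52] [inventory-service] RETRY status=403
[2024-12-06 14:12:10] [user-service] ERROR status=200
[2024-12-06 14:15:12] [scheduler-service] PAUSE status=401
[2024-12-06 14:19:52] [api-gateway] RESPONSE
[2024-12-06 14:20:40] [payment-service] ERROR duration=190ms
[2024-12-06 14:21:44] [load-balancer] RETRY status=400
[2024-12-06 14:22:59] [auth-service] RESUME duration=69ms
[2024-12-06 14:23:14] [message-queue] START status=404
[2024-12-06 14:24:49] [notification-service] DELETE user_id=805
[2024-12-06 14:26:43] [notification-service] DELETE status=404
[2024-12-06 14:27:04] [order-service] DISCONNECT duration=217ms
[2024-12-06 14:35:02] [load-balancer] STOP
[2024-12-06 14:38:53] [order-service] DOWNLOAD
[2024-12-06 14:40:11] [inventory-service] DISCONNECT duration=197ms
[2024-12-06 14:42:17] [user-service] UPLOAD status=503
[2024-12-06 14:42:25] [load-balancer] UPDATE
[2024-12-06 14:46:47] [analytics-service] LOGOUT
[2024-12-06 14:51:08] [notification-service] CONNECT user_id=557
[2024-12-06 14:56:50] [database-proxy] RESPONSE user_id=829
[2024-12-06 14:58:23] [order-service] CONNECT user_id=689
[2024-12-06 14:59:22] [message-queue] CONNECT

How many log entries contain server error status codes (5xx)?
1

To find matching entries:

1. Pattern to match: server error status codes (5xx)
2. Scan each log entry for the pattern
3. Count matches: 1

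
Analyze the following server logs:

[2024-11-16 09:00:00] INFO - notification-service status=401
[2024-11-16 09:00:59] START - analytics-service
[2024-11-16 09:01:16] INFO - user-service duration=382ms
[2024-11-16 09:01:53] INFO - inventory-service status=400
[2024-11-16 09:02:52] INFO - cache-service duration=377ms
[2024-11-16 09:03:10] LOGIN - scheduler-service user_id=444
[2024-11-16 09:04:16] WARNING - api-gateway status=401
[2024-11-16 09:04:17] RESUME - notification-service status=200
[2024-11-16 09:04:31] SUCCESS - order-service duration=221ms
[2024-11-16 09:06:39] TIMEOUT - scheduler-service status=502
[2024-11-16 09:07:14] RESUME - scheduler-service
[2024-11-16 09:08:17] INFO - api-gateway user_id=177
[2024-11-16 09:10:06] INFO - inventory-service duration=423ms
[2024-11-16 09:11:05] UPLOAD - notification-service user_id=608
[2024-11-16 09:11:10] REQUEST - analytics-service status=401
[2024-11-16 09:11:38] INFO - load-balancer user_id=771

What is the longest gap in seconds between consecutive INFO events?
325

To find the longest gap:

1. Extract all INFO events in chronological order
2. Calculate time differences between consecutive events
3. Find the maximum difference
4. Longest gap: 325 seconds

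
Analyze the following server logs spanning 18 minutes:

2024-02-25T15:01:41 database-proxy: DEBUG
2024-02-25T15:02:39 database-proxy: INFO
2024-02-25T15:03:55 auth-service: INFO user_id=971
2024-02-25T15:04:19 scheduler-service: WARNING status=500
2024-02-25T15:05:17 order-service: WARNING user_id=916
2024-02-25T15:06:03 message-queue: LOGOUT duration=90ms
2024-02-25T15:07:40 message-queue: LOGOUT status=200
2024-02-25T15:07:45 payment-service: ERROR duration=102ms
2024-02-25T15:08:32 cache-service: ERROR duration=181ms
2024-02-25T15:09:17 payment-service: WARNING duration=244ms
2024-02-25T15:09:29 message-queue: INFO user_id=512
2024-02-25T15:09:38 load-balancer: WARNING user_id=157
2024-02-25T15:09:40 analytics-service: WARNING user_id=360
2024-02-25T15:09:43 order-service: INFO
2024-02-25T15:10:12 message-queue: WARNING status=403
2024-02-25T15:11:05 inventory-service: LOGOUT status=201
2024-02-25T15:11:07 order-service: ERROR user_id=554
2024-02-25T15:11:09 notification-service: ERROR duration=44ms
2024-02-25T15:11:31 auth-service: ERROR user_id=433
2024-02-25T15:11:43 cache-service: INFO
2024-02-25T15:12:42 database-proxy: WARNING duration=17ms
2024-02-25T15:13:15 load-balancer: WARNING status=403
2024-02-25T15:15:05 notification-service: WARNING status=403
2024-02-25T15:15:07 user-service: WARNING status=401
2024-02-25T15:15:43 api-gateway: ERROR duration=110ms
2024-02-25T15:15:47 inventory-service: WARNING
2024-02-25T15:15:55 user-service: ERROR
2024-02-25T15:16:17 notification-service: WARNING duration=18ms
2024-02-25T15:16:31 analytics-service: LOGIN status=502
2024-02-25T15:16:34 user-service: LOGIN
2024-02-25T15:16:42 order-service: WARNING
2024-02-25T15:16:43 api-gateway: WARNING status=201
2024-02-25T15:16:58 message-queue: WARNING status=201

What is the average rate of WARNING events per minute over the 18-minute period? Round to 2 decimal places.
0.83

To calculate the rate:

1. Count total WARNING events: 15
2. Total time period: 18 minutes
3. Rate = 15 / 18 = 0.83 events per minute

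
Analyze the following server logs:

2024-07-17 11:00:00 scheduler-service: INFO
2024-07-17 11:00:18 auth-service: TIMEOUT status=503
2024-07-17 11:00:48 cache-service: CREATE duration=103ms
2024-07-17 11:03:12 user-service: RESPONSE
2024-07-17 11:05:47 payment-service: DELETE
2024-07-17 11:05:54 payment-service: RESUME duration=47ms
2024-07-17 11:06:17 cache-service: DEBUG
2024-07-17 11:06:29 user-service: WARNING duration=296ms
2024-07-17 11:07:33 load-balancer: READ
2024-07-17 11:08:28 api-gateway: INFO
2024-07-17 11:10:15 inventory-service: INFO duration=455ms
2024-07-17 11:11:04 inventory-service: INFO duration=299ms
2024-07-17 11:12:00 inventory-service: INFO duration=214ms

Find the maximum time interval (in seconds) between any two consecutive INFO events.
508

To find the longest gap:

1. Extract all INFO events in chronological order
2. Calculate time differences between consecutive events
3. Find the maximum difference
4. Longest gap: 508 seconds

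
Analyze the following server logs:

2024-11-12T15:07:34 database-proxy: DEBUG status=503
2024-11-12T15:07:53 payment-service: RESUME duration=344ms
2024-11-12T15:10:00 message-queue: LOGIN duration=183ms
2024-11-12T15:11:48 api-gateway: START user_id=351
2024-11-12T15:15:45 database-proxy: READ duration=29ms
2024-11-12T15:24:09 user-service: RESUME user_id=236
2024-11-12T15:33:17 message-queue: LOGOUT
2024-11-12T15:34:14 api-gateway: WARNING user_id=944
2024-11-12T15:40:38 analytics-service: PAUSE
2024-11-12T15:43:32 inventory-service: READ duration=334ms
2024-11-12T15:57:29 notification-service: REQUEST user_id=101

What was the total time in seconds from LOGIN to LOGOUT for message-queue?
1397

To calculate state duration:

1. Find LOGIN event for message-queue: 2024-11-12T15:10:00
2. Find LOGOUT event for message-queue: 2024-11-12T15:33:17
3. Calculate duration: 2024-11-12T15:33:17 - 2024-11-12T15:10:00 = 1397 seconds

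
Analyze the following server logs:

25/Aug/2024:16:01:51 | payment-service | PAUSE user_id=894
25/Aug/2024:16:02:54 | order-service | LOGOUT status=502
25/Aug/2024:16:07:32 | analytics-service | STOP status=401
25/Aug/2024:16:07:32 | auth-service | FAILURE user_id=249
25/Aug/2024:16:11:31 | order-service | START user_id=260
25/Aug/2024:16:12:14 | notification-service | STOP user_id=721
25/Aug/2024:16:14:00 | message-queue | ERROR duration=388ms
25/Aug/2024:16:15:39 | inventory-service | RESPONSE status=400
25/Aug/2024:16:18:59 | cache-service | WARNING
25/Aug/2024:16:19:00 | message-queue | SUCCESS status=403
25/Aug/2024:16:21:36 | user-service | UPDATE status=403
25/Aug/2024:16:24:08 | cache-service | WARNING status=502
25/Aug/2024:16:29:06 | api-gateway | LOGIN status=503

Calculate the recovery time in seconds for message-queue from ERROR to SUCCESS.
300

To calculate recovery time:

1. Find ERROR event for message-queue: 25/Aug/2024:16:14:00
2. Find next SUCCESS event for message-queue: 25/Aug/2024:16:19:00
3. Recovery time: 25/Aug/2024:16:19:00 - 25/Aug/2024:16:14:00 = 300 seconds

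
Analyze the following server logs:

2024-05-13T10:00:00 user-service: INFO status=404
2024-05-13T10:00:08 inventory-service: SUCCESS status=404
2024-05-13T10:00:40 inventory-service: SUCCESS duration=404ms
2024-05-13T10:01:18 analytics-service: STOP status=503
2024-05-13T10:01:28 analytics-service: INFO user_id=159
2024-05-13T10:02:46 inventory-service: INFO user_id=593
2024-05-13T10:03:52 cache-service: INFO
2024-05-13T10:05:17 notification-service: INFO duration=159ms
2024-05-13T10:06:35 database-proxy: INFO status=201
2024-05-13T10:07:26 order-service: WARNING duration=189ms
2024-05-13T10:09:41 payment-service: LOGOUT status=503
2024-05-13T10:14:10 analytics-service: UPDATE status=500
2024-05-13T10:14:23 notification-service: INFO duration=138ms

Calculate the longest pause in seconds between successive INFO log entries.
468

To find the longest gap:

1. Extract all INFO events in chronological order
2. Calculate time differences between consecutive events
3. Find the maximum difference
4. Longest gap: 468 seconds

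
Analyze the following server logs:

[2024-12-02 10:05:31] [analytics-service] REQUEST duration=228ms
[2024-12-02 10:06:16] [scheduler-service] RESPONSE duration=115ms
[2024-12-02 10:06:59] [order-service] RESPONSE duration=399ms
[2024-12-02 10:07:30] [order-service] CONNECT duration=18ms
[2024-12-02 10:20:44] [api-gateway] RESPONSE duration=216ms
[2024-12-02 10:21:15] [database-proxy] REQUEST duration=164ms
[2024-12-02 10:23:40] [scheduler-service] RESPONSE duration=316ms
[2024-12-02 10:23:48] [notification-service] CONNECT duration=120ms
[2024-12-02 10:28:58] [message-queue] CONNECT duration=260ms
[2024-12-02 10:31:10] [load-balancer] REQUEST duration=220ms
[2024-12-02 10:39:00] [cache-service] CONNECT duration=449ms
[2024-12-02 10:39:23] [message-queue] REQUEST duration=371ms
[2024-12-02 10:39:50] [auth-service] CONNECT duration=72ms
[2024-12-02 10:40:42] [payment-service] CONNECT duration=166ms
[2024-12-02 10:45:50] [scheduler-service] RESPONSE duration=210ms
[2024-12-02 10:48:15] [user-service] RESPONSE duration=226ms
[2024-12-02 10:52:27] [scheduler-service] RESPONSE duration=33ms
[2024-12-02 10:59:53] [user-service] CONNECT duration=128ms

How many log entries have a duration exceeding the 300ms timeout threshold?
4

To count timeouts:

1. Threshold: 300ms
2. Extract duration from each log entry
3. Count entries where duration > 300
4. Timeout count: 4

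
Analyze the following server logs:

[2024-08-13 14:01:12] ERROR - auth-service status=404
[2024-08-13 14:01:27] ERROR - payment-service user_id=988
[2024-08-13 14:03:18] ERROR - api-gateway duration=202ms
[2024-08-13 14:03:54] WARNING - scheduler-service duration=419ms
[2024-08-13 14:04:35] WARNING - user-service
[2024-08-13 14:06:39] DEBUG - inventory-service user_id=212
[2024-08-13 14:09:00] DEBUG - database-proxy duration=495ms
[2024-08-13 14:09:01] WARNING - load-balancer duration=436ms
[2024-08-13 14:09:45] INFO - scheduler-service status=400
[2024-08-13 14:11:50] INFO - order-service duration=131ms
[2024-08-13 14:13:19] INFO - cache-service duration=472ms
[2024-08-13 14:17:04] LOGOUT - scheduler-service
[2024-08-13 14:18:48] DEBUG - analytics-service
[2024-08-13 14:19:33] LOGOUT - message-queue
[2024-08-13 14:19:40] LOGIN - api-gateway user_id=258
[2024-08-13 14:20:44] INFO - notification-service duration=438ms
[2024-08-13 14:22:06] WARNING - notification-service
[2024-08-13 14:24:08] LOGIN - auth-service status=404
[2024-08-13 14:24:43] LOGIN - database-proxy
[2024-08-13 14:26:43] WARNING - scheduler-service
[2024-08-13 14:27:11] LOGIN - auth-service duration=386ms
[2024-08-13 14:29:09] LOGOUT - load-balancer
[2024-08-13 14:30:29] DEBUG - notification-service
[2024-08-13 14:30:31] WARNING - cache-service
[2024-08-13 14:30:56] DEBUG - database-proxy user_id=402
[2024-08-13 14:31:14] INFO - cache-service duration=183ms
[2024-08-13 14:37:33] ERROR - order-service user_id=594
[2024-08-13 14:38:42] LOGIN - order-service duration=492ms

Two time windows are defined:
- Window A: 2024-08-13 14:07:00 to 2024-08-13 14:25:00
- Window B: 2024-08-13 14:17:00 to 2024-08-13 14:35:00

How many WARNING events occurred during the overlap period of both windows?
1

To find overlap events:

1. Window A: 2024-08-13 14:07:00 to 2024-08-13 14:25:00
2. Window B: 2024-08-13 14:17:00 to 2024-08-13 14:35:00
3. Overlap period: 2024-08-13 14:17:00 to 2024-08-13 14:25:00
4. Count WARNING events in overlap: 1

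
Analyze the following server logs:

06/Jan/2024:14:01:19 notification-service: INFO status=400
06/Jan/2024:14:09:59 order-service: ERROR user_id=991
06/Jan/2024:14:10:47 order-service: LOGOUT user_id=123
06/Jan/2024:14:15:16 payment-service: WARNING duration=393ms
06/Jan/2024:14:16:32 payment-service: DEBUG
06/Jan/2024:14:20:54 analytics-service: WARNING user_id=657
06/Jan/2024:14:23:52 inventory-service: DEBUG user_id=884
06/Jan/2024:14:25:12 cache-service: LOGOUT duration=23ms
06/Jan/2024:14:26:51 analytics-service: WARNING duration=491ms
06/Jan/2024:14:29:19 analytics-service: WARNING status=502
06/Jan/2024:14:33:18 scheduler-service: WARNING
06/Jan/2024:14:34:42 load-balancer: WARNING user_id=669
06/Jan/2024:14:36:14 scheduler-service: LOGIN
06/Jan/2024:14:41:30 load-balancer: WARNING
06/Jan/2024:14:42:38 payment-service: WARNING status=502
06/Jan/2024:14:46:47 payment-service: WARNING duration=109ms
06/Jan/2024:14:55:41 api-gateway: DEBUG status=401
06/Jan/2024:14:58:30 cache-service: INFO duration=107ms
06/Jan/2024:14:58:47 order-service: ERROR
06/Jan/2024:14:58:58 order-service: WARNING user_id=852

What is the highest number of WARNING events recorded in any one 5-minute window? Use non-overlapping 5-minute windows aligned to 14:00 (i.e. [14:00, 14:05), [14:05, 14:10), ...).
2

To find the burst window:

1. Divide the log period into non-overlapping 5-minute windows starting at 14:00
2. Count WARNING events in each window
3. Find the window with maximum count
4. Maximum events in a window: 2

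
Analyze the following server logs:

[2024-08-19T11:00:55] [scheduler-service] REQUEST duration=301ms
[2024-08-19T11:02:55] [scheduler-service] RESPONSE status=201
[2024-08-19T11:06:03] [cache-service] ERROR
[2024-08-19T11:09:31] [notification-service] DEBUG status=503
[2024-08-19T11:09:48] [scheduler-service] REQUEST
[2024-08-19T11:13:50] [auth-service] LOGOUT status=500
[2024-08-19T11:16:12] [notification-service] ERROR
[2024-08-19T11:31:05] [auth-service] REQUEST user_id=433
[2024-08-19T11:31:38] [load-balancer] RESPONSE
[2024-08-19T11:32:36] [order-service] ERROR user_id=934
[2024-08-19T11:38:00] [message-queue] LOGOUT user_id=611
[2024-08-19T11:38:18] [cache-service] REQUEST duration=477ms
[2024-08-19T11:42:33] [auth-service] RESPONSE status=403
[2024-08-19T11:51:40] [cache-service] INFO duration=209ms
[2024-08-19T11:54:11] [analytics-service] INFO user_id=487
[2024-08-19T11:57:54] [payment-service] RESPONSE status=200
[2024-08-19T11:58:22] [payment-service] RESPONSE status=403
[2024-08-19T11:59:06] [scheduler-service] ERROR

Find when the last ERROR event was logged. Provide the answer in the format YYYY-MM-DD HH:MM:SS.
2024-08-19 11:59:06

To find the last event:

1. Filter for all ERROR events
2. Sort by timestamp
3. Select the last one
4. Timestamp: 2024-08-19 11:59:06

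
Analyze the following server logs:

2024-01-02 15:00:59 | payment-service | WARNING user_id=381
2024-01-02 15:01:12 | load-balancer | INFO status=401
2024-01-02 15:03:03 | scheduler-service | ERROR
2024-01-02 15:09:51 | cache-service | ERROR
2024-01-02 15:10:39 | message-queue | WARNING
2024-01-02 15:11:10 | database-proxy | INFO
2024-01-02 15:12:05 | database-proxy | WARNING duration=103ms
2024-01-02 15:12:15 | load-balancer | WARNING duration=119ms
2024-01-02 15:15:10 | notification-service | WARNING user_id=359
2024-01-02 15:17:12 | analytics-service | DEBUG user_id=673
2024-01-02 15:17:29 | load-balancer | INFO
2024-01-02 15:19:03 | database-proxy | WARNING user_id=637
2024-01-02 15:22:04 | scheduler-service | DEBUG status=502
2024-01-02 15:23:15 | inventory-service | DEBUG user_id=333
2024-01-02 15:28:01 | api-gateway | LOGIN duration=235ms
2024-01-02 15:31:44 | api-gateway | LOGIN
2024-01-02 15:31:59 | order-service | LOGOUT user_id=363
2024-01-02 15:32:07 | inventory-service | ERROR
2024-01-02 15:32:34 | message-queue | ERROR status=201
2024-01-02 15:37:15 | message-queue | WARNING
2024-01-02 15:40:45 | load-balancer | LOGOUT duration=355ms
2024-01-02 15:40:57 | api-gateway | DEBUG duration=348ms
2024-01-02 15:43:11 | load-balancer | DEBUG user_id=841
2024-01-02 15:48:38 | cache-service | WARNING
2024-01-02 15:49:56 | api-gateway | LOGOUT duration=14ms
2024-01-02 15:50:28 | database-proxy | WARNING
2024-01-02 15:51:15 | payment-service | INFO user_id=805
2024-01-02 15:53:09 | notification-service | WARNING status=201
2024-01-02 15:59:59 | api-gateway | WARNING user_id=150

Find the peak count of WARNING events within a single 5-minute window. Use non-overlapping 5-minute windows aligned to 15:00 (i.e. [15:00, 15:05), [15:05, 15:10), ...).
3

To find the burst window:

1. Divide the log period into non-overlapping 5-minute windows starting at 15:00
2. Count WARNING events in each window
3. Find the window with maximum count
4. Maximum events in a window: 3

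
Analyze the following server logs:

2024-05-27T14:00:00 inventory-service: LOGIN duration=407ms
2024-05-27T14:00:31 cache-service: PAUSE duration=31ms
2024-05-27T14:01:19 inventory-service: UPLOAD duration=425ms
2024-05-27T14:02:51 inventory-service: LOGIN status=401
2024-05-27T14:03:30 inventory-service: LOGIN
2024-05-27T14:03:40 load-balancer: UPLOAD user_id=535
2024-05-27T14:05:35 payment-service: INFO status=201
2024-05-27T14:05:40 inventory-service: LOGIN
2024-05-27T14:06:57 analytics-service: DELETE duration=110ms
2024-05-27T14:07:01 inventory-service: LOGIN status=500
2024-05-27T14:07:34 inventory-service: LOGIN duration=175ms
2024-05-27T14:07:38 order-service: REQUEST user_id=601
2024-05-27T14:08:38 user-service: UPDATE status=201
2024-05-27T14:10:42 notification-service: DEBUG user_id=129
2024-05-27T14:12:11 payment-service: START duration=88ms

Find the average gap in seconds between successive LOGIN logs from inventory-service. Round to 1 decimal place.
90.8

To calculate average interval:

1. Find all LOGIN events for inventory-service in order
2. Calculate time gaps between consecutive events
3. Compute mean of gaps: 454 / 5 = 90.8 seconds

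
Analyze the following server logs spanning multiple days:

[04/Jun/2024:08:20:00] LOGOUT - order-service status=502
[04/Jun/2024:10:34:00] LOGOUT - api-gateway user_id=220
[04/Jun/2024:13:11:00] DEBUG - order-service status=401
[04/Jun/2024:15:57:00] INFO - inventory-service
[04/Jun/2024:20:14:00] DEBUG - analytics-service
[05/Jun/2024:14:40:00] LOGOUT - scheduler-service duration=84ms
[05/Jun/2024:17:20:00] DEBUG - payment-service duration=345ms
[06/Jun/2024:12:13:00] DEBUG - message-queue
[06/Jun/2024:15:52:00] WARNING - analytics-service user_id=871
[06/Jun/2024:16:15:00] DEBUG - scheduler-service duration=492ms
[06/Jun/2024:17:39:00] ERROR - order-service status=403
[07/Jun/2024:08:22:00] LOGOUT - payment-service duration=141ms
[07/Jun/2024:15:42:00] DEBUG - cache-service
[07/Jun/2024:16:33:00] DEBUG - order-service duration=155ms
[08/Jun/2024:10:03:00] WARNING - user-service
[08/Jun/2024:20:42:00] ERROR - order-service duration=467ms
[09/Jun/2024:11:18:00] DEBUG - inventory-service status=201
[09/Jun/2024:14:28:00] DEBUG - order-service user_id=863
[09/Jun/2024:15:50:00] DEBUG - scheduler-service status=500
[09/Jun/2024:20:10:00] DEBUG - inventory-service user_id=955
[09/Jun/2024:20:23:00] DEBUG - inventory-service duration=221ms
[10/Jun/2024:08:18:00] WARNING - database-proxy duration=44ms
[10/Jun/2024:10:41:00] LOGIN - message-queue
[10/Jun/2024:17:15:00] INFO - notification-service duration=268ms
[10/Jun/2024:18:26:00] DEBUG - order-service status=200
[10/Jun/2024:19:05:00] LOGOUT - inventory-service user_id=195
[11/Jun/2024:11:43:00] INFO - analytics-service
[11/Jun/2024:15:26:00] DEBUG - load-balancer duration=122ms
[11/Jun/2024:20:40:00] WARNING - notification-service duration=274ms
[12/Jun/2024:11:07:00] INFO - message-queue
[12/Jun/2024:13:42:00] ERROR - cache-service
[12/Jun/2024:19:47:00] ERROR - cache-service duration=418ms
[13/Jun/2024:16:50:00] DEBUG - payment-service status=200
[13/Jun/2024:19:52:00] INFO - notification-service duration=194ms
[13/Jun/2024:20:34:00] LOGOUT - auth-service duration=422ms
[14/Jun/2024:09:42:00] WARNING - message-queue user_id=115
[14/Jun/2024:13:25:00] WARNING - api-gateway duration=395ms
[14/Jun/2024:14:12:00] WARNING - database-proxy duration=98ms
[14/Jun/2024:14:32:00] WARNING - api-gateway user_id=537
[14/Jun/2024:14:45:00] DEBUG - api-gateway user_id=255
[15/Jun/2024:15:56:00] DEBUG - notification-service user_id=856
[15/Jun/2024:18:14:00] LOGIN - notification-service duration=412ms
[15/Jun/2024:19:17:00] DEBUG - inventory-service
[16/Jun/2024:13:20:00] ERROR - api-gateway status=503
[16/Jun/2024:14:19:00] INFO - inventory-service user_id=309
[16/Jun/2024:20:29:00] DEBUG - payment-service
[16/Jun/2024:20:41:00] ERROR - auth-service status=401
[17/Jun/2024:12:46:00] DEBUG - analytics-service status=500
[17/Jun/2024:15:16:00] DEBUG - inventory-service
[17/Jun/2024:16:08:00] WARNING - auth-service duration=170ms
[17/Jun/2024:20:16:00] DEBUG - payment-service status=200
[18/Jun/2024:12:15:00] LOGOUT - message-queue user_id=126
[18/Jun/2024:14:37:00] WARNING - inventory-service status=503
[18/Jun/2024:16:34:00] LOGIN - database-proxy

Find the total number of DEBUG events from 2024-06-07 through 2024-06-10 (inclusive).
8

To filter by date range:

1. Date range: 2024-06-07 through 2024-06-10, both dates inclusive
2. Filter for DEBUG events whose date falls in this range
3. Count matching events: 8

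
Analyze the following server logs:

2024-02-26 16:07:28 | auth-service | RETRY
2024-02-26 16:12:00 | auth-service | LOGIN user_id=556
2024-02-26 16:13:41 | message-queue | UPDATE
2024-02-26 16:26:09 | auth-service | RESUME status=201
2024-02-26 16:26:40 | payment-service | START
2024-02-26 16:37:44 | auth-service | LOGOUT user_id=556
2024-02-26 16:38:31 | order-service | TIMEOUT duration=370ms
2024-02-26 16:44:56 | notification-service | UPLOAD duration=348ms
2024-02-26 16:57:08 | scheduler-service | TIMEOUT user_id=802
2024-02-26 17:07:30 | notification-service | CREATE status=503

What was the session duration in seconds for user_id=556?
1544

To calculate session duration:

1. Find LOGIN event for user_id=556: 2024-02-26 16:12:00
2. Find LOGOUT event for user_id=556: 2024-02-26 16:37:44
3. Session duration: 2024-02-26 16:37:44 - 2024-02-26 16:12:00 = 1544 seconds (25 minutes)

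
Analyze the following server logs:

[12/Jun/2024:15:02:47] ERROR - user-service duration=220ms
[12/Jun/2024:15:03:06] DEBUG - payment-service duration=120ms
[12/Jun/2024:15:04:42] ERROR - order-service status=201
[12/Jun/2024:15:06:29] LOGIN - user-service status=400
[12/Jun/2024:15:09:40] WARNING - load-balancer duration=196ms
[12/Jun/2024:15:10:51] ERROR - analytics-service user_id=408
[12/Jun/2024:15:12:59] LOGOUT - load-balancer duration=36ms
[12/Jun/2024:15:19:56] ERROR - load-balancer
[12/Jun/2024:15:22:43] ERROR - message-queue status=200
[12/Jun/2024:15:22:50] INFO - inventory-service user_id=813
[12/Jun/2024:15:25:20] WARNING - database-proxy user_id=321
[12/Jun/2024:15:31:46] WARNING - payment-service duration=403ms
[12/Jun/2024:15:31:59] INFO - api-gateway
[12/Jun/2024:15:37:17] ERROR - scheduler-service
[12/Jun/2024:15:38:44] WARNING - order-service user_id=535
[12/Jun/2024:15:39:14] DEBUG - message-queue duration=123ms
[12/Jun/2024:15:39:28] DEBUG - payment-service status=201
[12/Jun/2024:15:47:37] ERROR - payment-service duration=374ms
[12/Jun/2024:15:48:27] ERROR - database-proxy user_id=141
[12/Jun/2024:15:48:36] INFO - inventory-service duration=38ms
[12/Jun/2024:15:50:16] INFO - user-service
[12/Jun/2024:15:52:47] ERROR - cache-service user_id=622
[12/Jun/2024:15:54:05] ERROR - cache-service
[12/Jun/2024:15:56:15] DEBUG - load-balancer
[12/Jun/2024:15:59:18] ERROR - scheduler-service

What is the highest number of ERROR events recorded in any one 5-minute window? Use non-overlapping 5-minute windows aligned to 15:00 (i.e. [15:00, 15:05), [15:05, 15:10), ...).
2

To find the burst window:

1. Divide the log period into non-overlapping 5-minute windows starting at 15:00
2. Count ERROR events in each window
3. Find the window with maximum count
4. Maximum events in a window: 2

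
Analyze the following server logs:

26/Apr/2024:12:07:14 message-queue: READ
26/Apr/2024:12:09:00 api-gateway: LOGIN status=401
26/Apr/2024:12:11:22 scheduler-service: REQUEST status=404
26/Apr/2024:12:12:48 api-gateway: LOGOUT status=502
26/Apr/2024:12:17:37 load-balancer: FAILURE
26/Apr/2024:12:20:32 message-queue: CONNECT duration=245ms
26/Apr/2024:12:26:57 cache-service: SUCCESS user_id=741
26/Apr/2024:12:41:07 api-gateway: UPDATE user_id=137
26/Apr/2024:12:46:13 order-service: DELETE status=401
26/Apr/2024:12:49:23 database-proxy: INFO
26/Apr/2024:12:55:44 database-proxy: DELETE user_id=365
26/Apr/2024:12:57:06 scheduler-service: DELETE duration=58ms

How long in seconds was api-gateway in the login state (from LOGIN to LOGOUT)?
228

To calculate state duration:

1. Find LOGIN event for api-gateway: 26/Apr/2024:12:09:00
2. Find LOGOUT event for api-gateway: 26/Apr/2024:12:12:48
3. Calculate duration: 26/Apr/2024:12:12:48 - 26/Apr/2024:12:09:00 = 228 seconds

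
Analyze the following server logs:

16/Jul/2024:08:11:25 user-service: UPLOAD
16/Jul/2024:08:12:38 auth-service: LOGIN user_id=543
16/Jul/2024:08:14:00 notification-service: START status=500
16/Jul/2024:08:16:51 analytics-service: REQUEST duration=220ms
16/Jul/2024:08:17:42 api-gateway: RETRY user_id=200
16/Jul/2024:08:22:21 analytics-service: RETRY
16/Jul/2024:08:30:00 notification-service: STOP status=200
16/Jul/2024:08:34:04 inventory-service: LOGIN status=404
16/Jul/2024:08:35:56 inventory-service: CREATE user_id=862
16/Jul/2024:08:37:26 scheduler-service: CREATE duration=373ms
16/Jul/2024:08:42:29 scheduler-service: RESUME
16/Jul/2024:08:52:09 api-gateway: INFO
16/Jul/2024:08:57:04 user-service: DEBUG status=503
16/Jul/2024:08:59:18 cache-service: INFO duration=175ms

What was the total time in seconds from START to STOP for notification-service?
960

To calculate state duration:

1. Find START event for notification-service: 16/Jul/2024:08:14:00
2. Find STOP event for notification-service: 16/Jul/2024:08:30:00
3. Calculate duration: 16/Jul/2024:08:30:00 - 16/Jul/2024:08:14:00 = 960 seconds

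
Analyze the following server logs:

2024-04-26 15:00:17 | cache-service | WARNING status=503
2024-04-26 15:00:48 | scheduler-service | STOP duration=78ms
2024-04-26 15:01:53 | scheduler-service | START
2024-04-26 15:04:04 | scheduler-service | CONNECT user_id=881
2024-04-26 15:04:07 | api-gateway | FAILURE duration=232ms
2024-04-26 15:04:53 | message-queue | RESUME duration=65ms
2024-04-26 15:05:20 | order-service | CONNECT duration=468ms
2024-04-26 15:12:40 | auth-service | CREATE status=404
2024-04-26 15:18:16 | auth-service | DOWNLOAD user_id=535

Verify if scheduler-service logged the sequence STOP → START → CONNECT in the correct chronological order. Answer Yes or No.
Yes

To verify sequence order:

1. Find all events in sequence STOP → START → CONNECT for scheduler-service
2. Extract their timestamps
3. Check if timestamps are in ascending order
4. Result: Yes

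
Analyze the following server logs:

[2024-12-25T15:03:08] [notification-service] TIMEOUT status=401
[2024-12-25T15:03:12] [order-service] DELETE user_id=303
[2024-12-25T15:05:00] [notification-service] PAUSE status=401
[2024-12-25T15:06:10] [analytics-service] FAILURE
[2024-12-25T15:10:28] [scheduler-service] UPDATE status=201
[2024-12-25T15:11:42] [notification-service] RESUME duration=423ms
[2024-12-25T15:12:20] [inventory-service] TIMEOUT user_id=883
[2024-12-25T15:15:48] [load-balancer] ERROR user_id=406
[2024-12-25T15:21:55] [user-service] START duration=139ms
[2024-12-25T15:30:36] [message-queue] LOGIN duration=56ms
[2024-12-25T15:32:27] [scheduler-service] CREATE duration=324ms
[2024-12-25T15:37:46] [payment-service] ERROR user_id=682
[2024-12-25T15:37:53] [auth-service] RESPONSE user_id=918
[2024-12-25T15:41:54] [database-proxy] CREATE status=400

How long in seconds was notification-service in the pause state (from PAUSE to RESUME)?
402

To calculate state duration:

1. Find PAUSE event for notification-service: 2024-12-25T15:05:00
2. Find RESUME event for notification-service: 2024-12-25T15:11:42
3. Calculate duration: 2024-12-25T15:11:42 - 2024-12-25T15:05:00 = 402 seconds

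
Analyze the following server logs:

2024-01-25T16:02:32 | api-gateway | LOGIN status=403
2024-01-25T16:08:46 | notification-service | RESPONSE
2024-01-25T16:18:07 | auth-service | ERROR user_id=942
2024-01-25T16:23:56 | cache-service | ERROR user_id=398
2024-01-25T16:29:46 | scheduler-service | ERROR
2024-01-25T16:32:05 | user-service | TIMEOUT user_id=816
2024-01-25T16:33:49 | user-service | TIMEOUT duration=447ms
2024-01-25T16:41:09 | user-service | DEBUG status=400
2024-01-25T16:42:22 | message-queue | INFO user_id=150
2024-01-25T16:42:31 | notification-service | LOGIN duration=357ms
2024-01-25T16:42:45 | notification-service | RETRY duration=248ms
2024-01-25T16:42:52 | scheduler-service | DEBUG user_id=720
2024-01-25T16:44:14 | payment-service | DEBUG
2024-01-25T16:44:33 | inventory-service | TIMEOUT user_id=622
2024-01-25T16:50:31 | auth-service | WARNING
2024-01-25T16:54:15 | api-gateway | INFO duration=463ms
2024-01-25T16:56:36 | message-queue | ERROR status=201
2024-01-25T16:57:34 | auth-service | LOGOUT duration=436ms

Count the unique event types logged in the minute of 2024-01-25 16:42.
4

To count unique event types:

1. Filter events in the minute starting at 2024-01-25 16:42
2. Extract event types from matching entries
3. Count unique types: 4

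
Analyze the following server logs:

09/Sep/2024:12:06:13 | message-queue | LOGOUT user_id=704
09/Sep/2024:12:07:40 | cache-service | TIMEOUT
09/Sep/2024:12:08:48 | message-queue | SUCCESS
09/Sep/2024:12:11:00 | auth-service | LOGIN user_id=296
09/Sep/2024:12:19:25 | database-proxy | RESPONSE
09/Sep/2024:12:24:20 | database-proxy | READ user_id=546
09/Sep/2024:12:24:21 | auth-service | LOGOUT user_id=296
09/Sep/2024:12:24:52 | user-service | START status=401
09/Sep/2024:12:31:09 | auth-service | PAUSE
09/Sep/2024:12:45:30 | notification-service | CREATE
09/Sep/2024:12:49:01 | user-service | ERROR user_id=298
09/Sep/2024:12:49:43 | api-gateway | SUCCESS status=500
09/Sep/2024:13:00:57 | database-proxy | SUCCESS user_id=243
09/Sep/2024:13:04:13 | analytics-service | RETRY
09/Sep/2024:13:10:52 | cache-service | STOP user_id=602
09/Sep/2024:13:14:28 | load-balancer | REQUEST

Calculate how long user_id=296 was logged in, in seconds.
801

To calculate session duration:

1. Find LOGIN event for user_id=296: 09/Sep/2024:12:11:00
2. Find LOGOUT event for user_id=296: 09/Sep/2024:12:24:21
3. Session duration: 09/Sep/2024:12:24:21 - 09/Sep/2024:12:11:00 = 801 seconds (13 minutes)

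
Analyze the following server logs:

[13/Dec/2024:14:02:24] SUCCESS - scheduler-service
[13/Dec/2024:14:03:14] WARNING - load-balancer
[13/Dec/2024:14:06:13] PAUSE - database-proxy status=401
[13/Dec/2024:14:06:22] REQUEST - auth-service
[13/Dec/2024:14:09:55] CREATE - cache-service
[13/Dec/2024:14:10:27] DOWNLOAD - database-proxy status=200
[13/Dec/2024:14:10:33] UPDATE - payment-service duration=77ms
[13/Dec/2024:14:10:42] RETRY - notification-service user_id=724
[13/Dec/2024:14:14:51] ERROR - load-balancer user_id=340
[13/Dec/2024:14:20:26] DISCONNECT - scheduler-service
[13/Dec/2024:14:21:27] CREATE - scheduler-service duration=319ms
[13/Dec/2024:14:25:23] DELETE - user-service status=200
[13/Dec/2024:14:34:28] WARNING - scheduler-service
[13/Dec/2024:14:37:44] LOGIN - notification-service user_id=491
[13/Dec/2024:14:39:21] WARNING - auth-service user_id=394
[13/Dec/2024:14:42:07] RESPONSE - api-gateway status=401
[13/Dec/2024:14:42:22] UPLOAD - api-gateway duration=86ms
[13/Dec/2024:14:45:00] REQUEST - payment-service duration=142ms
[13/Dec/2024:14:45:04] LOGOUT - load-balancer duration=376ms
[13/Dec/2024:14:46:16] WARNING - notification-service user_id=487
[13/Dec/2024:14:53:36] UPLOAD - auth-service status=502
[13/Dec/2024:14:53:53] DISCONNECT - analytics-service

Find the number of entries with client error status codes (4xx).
2

To find matching entries:

1. Pattern to match: client error status codes (4xx)
2. Scan each log entry for the pattern
3. Count matches: 2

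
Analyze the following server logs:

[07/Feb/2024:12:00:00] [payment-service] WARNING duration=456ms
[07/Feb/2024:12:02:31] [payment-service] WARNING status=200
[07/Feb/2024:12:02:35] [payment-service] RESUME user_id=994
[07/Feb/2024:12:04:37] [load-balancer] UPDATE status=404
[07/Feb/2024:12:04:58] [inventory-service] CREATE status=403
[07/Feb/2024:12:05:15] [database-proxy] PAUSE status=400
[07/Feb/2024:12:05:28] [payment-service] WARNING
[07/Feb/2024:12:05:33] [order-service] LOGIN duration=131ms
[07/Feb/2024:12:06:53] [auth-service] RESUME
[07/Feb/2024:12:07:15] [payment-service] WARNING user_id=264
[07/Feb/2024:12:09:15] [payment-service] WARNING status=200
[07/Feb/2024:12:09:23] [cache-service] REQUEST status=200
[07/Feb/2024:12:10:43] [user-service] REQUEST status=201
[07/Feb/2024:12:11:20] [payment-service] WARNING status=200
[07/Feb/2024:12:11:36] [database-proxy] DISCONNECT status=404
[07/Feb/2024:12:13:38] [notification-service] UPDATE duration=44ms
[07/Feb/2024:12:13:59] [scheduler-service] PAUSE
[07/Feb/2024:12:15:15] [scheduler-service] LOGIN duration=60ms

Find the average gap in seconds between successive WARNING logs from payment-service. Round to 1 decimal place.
136.0

To calculate average interval:

1. Find all WARNING events for payment-service in order
2. Calculate time gaps between consecutive events
3. Compute mean of gaps: 680 / 5 = 136.0 seconds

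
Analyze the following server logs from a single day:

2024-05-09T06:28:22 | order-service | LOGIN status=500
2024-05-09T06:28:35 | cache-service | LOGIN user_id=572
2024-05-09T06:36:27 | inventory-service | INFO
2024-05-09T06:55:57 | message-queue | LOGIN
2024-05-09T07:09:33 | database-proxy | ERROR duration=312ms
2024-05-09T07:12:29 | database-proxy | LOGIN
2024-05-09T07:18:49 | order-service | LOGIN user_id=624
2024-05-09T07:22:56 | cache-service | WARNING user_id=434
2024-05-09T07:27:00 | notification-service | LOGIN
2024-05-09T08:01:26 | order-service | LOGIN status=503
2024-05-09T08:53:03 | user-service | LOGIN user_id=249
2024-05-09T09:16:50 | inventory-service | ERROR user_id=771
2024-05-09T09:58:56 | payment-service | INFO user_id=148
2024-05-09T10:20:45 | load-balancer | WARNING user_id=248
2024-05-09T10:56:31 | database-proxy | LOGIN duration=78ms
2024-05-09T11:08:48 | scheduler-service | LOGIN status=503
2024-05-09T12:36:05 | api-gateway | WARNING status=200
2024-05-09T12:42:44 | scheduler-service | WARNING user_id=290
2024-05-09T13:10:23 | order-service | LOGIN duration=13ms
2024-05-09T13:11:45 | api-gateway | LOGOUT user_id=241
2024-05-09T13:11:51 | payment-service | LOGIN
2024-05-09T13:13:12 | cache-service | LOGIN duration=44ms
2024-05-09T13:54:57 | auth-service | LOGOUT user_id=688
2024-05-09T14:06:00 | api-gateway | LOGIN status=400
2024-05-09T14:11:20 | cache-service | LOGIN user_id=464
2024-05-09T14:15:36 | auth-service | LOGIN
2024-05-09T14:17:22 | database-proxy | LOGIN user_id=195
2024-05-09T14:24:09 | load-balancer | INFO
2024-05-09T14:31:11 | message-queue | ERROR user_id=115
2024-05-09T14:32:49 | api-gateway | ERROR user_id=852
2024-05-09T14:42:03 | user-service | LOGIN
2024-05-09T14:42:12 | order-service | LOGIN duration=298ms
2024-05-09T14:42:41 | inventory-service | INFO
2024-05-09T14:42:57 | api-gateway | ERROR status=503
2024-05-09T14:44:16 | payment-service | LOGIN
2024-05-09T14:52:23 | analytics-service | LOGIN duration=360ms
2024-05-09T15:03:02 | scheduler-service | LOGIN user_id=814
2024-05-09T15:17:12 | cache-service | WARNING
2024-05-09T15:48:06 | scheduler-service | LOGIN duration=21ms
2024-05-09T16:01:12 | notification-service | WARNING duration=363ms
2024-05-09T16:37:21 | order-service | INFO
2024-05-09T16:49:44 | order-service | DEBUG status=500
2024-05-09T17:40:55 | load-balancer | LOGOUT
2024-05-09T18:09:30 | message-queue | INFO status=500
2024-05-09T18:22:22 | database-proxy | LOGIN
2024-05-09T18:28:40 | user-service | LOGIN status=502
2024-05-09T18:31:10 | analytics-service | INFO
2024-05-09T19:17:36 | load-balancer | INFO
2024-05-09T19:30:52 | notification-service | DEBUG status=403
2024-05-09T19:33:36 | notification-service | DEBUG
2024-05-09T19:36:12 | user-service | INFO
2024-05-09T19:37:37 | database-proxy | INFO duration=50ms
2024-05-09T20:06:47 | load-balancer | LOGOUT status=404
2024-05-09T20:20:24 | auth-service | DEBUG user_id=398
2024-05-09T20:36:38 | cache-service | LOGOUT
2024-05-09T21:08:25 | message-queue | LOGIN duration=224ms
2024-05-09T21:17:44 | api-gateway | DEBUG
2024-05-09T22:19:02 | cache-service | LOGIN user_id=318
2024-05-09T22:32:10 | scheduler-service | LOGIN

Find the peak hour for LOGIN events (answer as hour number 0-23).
14

To find the peak hour:

1. Group all LOGIN events by hour
2. Count events in each hour
3. Find hour with maximum count
4. Peak hour: 14 (with 8 events)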